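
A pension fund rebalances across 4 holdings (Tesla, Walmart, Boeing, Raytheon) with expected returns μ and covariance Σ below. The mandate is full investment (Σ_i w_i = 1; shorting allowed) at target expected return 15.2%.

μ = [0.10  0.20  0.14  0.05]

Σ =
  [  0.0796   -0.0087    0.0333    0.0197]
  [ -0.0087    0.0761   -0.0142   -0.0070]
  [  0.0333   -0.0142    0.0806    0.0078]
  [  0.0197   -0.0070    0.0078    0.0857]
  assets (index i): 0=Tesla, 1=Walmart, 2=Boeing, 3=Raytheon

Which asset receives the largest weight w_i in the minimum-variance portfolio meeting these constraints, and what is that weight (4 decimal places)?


Walmart (0.4627)

x=Σ⁻¹μ = [0.6468  3.1165  1.9695  0.5101]
y=Σ⁻¹𝟙 = [7.0450  17.0469  11.4936  10.3955]
a=μᵀx=0.989198  b=𝟙ᵀx=6.242753  c=𝟙ᵀy=45.980940  D=ac−b²=6.512274
λ₁=(c·0.152−b)/D = (45.980940·0.152−6.242753)/6.512274 = 0.114607
λ₂=(a−b·0.152)/D = (0.989198−6.242753·0.152)/6.512274 = 0.006188
w* = 0.114607·x + 0.006188·y:
  w_0 = 0.114607·0.6468 + 0.006188·7.0450 = 0.1177  (Tesla)
  w_1 = 0.114607·3.1165 + 0.006188·17.0469 = 0.4627  (Walmart)
  w_2 = 0.114607·1.9695 + 0.006188·11.4936 = 0.2968  (Boeing)
  w_3 = 0.114607·0.5101 + 0.006188·10.3955 = 0.1228  (Raytheon)
Σw_i=1.0000  μᵀw=0.1520
σ²=wᵀΣw=λ₁·μ_p+λ₂ = 0.114607·0.152 + 0.006188 = 0.023608 ≈ 0.0236


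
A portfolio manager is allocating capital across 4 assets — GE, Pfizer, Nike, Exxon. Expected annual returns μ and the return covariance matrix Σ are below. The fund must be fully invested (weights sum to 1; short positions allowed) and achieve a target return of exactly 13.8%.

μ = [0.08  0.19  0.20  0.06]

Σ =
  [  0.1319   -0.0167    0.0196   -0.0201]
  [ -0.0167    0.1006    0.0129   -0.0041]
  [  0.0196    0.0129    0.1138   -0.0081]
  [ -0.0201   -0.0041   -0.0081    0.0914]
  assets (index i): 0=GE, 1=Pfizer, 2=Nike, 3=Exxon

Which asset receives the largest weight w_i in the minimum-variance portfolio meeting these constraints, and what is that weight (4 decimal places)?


g=Σ⁻¹μ = [0.7817  1.8706  1.4851  1.0439]
h=Σ⁻¹𝟙 = [10.1909  11.3473  6.7630  14.2904]
a=μᵀg=0.777596  b=𝟙ᵀg=5.181281  c=𝟙ᵀh=42.591587  D=ac−b²=6.273379
λ₁=(c·0.138−b)/D = (42.591587·0.138−5.181281)/6.273379 = 0.111002
λ₂=(a−b·0.138)/D = (0.777596−5.181281·0.138)/6.273379 = 0.009975
w* = 0.111002·g + 0.009975·h:
  w_0 = 0.111002·0.7817 + 0.009975·10.1909 = 0.1884  (GE)
  w_1 = 0.111002·1.8706 + 0.009975·11.3473 = 0.3208  (Pfizer)
  w_2 = 0.111002·1.4851 + 0.009975·6.7630 = 0.2323  (Nike)
  w_3 = 0.111002·1.0439 + 0.009975·14.2904 = 0.2584  (Exxon)
Σw_i=1.0000  μᵀw=0.1380
σ²=wᵀΣw=λ₁·μ_p+λ₂ = 0.111002·0.138 + 0.009975 = 0.025294 ≈ 0.0253

Pfizer (0.3208)


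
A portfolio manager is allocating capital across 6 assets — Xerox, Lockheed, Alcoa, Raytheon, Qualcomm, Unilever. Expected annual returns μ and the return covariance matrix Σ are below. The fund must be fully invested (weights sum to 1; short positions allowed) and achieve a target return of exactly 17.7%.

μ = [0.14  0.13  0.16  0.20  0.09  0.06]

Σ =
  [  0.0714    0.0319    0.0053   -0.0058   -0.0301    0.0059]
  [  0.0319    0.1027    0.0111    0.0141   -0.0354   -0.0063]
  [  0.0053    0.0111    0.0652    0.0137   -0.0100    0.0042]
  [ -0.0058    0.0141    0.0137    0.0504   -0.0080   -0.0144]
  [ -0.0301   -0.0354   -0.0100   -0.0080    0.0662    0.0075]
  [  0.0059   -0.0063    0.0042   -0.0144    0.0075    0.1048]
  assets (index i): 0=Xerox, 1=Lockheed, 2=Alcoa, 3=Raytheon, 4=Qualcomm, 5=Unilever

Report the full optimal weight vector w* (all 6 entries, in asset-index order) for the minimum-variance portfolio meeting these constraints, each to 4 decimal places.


g=Σ⁻¹μ = [3.5157  0.8356  1.6609  4.5388  4.1265  0.6866]
h=Σ⁻¹𝟙 = [24.8939  10.1664  11.1665  25.0987  35.5375  9.2096]
a=μᵀg=2.186909  b=𝟙ᵀg=15.364105  c=𝟙ᵀh=116.072558  D=ac−b²=17.784414
λ₁=(c·0.177−b)/D = (116.072558·0.177−15.364105)/17.784414 = 0.291308
λ₂=(a−b·0.177)/D = (2.186909−15.364105·0.177)/17.784414 = -0.029944
w* = 0.291308·g + -0.029944·h:
  w_0 = 0.291308·3.5157 + -0.029944·24.8939 = 0.2787  (Xerox)
  w_1 = 0.291308·0.8356 + -0.029944·10.1664 = -0.0610  (Lockheed)
  w_2 = 0.291308·1.6609 + -0.029944·11.1665 = 0.1495  (Alcoa)
  w_3 = 0.291308·4.5388 + -0.029944·25.0987 = 0.5706  (Raytheon)
  w_4 = 0.291308·4.1265 + -0.029944·35.5375 = 0.1379  (Qualcomm)
  w_5 = 0.291308·0.6866 + -0.029944·9.2096 = -0.0758  (Unilever)
Σw_i=1.0000  μᵀw=0.1770
σ²=wᵀΣw=λ₁·μ_p+λ₂ = 0.291308·0.177 + -0.029944 = 0.021617 ≈ 0.0216

0.2787  -0.0610  0.1495  0.5706  0.1379  -0.0758


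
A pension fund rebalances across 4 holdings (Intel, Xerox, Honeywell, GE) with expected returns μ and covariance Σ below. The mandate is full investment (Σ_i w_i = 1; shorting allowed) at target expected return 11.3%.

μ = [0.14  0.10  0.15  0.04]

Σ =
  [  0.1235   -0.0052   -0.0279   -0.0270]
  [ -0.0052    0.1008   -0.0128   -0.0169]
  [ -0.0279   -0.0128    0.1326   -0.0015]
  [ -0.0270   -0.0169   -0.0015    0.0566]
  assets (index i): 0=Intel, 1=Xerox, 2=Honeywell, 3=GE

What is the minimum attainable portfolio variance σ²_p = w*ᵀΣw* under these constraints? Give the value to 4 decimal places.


0.0163

p=Σ⁻¹μ = [2.0983  1.7036  1.7628  2.2631]
q=Σ⁻¹𝟙 = [19.0562  18.0916  13.6653  32.5223]
a=μᵀp=0.819061  b=𝟙ᵀp=7.827729  c=𝟙ᵀq=83.335532  D=ac−b²=6.983515
λ₁=(c·0.113−b)/D = (83.335532·0.113−7.827729)/6.983515 = 0.227563
λ₂=(a−b·0.113)/D = (0.819061−7.827729·0.113)/6.983515 = -0.009375
w* = 0.227563·p + -0.009375·q:
  w_0 = 0.227563·2.0983 + -0.009375·19.0562 = 0.2988  (Intel)
  w_1 = 0.227563·1.7036 + -0.009375·18.0916 = 0.2181  (Xerox)
  w_2 = 0.227563·1.7628 + -0.009375·13.6653 = 0.2730  (Honeywell)
  w_3 = 0.227563·2.2631 + -0.009375·32.5223 = 0.2101  (GE)
Σw_i=1.0000  μᵀw=0.1130
σ²=wᵀΣw=λ₁·μ_p+λ₂ = 0.227563·0.113 + -0.009375 = 0.016339 ≈ 0.0163


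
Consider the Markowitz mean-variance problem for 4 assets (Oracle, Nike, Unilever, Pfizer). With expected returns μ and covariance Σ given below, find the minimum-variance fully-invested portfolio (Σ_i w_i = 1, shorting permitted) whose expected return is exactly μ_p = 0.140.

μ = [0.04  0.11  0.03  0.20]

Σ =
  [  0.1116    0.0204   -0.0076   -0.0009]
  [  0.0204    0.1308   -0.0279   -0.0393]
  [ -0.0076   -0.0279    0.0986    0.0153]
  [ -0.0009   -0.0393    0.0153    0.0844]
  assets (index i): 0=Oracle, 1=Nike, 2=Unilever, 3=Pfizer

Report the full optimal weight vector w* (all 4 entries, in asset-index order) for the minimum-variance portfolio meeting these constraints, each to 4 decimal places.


g=Σ⁻¹μ = [0.0679  1.8568  0.3425  3.1729]
h=Σ⁻¹𝟙 = [7.3662  13.9620  12.1425  16.2270]
a=μᵀg=0.851815  b=𝟙ᵀg=5.440127  c=𝟙ᵀh=49.697560  D=ac−b²=12.738127
λ₁=(c·0.140−b)/D = (49.697560·0.140−5.440127)/12.738127 = 0.119133
λ₂=(a−b·0.140)/D = (0.851815−5.440127·0.140)/12.738127 = 0.007081
w* = 0.119133·g + 0.007081·h:
  w_0 = 0.119133·0.0679 + 0.007081·7.3662 = 0.0603  (Oracle)
  w_1 = 0.119133·1.8568 + 0.007081·13.9620 = 0.3201  (Nike)
  w_2 = 0.119133·0.3425 + 0.007081·12.1425 = 0.1268  (Unilever)
  w_3 = 0.119133·3.1729 + 0.007081·16.2270 = 0.4929  (Pfizer)
Σw_i=1.0000  μᵀw=0.1400
σ²=wᵀΣw=λ₁·μ_p+λ₂ = 0.119133·0.140 + 0.007081 = 0.023759 ≈ 0.0238

0.0603  0.3201  0.1268  0.4929


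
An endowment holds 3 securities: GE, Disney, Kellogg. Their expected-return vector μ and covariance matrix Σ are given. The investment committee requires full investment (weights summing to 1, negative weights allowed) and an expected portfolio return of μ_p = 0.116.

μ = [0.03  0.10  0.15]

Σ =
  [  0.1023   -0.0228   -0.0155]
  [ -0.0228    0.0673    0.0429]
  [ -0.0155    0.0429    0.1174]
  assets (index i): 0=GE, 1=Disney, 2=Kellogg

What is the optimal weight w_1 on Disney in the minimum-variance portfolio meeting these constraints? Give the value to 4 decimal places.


0.3434

p=Σ⁻¹μ = [0.6853  1.1028  0.9652]
q=Σ⁻¹𝟙 = [14.1983  17.0055  4.1783]
a=μᵀp=0.275615  b=𝟙ᵀp=2.753253  c=𝟙ᵀq=35.382198  D=ac−b²=2.171449
λ₁=(c·0.116−b)/D = (35.382198·0.116−2.753253)/2.171449 = 0.622203
λ₂=(a−b·0.116)/D = (0.275615−2.753253·0.116)/2.171449 = -0.020154
w* = 0.622203·p + -0.020154·q:
  w_0 = 0.622203·0.6853 + -0.020154·14.1983 = 0.1402  (GE)
  w_1 = 0.622203·1.1028 + -0.020154·17.0055 = 0.3434  (Disney)
  w_2 = 0.622203·0.9652 + -0.020154·4.1783 = 0.5163  (Kellogg)
Σw_i=1.0000  μᵀw=0.1160
σ²=wᵀΣw=λ₁·μ_p+λ₂ = 0.622203·0.116 + -0.020154 = 0.052022 ≈ 0.0520


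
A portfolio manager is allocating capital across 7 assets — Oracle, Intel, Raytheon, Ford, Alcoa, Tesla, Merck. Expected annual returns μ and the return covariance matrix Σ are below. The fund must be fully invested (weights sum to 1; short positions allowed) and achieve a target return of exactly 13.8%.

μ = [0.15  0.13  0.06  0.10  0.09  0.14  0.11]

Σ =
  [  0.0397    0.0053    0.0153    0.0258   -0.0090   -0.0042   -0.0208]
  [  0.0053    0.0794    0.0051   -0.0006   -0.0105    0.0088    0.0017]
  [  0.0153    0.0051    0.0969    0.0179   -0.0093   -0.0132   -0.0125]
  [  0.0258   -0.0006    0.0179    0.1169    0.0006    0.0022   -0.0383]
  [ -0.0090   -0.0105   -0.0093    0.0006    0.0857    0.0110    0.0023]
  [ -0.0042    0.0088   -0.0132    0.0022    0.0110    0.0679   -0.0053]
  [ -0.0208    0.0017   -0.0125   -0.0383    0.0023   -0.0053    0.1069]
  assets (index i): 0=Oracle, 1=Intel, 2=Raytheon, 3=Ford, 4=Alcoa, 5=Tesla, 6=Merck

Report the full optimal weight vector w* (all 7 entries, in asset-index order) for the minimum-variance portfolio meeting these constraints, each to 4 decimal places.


0.4961  0.0931  -0.0364  -0.0015  0.0781  0.2006  0.1699

g=Σ⁻¹μ = [4.9290  1.1742  0.4353  0.3920  1.4094  2.2331  2.2411]
h=Σ⁻¹𝟙 = [31.1720  9.6416  9.8388  6.0923  14.5498  16.2546  19.0925]
a=μᵀg=1.643313  b=𝟙ᵀg=12.814057  c=𝟙ᵀh=106.641490  D=ac−b²=11.045268
λ₁=(c·0.138−b)/D = (106.641490·0.138−12.814057)/11.045268 = 0.172243
λ₂=(a−b·0.138)/D = (1.643313−12.814057·0.138)/11.045268 = -0.011320
w* = 0.172243·g + -0.011320·h:
  w_0 = 0.172243·4.9290 + -0.011320·31.1720 = 0.4961  (Oracle)
  w_1 = 0.172243·1.1742 + -0.011320·9.6416 = 0.0931  (Intel)
  w_2 = 0.172243·0.4353 + -0.011320·9.8388 = -0.0364  (Raytheon)
  w_3 = 0.172243·0.3920 + -0.011320·6.0923 = -0.0015  (Ford)
  w_4 = 0.172243·1.4094 + -0.011320·14.5498 = 0.0781  (Alcoa)
  w_5 = 0.172243·2.2331 + -0.011320·16.2546 = 0.2006  (Tesla)
  w_6 = 0.172243·2.2411 + -0.011320·19.0925 = 0.1699  (Merck)
Σw_i=1.0000  μᵀw=0.1380
σ²=wᵀΣw=λ₁·μ_p+λ₂ = 0.172243·0.138 + -0.011320 = 0.012450 ≈ 0.0125


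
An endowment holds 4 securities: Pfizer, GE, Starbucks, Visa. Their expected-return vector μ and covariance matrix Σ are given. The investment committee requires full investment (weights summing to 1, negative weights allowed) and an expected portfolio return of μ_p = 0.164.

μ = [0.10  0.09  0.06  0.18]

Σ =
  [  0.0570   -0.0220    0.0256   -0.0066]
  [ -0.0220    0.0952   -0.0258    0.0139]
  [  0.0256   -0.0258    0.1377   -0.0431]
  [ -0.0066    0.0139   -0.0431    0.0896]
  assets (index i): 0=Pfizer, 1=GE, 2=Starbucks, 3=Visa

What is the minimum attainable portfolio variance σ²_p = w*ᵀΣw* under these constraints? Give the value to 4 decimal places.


0.0569

p=Σ⁻¹μ = [2.0809  1.3573  1.0761  2.4693]
q=Σ⁻¹𝟙 = [20.4364  16.0216  11.3618  15.6459]
a=μᵀp=0.839281  b=𝟙ᵀp=6.983564  c=𝟙ᵀq=63.465799  D=ac−b²=4.495452
λ₁=(c·0.164−b)/D = (63.465799·0.164−6.983564)/4.495452 = 0.761843
λ₂=(a−b·0.164)/D = (0.839281−6.983564·0.164)/4.495452 = -0.068074
w* = 0.761843·p + -0.068074·q:
  w_0 = 0.761843·2.0809 + -0.068074·20.4364 = 0.1941  (Pfizer)
  w_1 = 0.761843·1.3573 + -0.068074·16.0216 = -0.0566  (GE)
  w_2 = 0.761843·1.0761 + -0.068074·11.3618 = 0.0463  (Starbucks)
  w_3 = 0.761843·2.4693 + -0.068074·15.6459 = 0.8161  (Visa)
Σw_i=1.0000  μᵀw=0.1640
σ²=wᵀΣw=λ₁·μ_p+λ₂ = 0.761843·0.164 + -0.068074 = 0.056868 ≈ 0.0569


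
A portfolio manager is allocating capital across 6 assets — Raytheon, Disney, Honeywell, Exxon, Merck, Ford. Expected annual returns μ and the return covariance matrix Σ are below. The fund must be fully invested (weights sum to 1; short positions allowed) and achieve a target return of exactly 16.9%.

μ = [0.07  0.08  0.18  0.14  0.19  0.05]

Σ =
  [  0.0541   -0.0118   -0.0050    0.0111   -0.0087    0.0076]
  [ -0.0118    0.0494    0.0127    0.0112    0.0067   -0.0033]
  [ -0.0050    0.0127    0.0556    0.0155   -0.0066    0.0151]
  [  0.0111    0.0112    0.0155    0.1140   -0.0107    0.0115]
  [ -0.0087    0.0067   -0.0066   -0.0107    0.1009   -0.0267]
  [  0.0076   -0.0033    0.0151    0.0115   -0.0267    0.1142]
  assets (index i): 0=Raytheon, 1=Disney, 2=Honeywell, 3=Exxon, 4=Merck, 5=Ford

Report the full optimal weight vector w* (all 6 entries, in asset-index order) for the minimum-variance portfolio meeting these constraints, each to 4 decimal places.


x=Σ⁻¹μ = [1.9488  0.8022  3.2085  0.7076  2.3870  0.3939]
y=Σ⁻¹𝟙 = [24.7104  20.5581  13.9826  2.8850  14.2517  8.8988]
a=μᵀx=1.350401  b=𝟙ᵀx=9.447918  c=𝟙ᵀy=85.286717  D=ac−b²=25.908132
λ₁=(c·0.169−b)/D = (85.286717·0.169−9.447918)/25.908132 = 0.191659
λ₂=(a−b·0.169)/D = (1.350401−9.447918·0.169)/25.908132 = -0.009507
w* = 0.191659·x + -0.009507·y:
  w_0 = 0.191659·1.9488 + -0.009507·24.7104 = 0.1386  (Raytheon)
  w_1 = 0.191659·0.8022 + -0.009507·20.5581 = -0.0417  (Disney)
  w_2 = 0.191659·3.2085 + -0.009507·13.9826 = 0.4820  (Honeywell)
  w_3 = 0.191659·0.7076 + -0.009507·2.8850 = 0.1082  (Exxon)
  w_4 = 0.191659·2.3870 + -0.009507·14.2517 = 0.3220  (Merck)
  w_5 = 0.191659·0.3939 + -0.009507·8.8988 = -0.0091  (Ford)
Σw_i=1.0000  μᵀw=0.1690
σ²=wᵀΣw=λ₁·μ_p+λ₂ = 0.191659·0.169 + -0.009507 = 0.022884 ≈ 0.0229

0.1386  -0.0417  0.4820  0.1082  0.3220  -0.0091


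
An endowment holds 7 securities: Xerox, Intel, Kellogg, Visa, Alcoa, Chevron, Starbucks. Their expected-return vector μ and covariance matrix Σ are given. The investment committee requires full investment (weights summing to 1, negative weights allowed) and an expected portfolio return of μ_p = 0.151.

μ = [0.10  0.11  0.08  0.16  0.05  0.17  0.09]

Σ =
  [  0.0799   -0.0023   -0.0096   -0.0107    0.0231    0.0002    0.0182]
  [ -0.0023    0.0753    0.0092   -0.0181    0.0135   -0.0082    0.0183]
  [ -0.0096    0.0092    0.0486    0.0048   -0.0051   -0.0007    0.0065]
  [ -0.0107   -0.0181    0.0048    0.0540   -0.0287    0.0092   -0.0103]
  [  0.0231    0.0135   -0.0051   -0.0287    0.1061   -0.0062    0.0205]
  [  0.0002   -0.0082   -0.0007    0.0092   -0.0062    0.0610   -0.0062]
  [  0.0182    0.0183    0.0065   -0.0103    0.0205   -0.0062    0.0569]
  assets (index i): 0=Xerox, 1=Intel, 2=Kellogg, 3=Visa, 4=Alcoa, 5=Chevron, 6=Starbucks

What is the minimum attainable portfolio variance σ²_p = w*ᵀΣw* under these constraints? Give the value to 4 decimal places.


g=Σ⁻¹μ = [1.4985  2.2562  1.1232  4.1810  1.0192  2.6656  0.9285]
h=Σ⁻¹𝟙 = [13.4672  16.3029  17.5209  30.8218  12.8607  16.2891  8.7431]
a=μᵀg=1.744526  b=𝟙ᵀg=13.672264  c=𝟙ᵀh=116.005704  D=ac−b²=15.444164
λ₁=(c·0.151−b)/D = (116.005704·0.151−13.672264)/15.444164 = 0.248935
λ₂=(a−b·0.151)/D = (1.744526−13.672264·0.151)/15.444164 = -0.020719
w* = 0.248935·g + -0.020719·h:
  w_0 = 0.248935·1.4985 + -0.020719·13.4672 = 0.0940  (Xerox)
  w_1 = 0.248935·2.2562 + -0.020719·16.3029 = 0.2239  (Intel)
  w_2 = 0.248935·1.1232 + -0.020719·17.5209 = -0.0834  (Kellogg)
  w_3 = 0.248935·4.1810 + -0.020719·30.8218 = 0.4022  (Visa)
  w_4 = 0.248935·1.0192 + -0.020719·12.8607 = -0.0127  (Alcoa)
  w_5 = 0.248935·2.6656 + -0.020719·16.2891 = 0.3261  (Chevron)
  w_6 = 0.248935·0.9285 + -0.020719·8.7431 = 0.0500  (Starbucks)
Σw_i=1.0000  μᵀw=0.1510
σ²=wᵀΣw=λ₁·μ_p+λ₂ = 0.248935·0.151 + -0.020719 = 0.016870 ≈ 0.0169

0.0169


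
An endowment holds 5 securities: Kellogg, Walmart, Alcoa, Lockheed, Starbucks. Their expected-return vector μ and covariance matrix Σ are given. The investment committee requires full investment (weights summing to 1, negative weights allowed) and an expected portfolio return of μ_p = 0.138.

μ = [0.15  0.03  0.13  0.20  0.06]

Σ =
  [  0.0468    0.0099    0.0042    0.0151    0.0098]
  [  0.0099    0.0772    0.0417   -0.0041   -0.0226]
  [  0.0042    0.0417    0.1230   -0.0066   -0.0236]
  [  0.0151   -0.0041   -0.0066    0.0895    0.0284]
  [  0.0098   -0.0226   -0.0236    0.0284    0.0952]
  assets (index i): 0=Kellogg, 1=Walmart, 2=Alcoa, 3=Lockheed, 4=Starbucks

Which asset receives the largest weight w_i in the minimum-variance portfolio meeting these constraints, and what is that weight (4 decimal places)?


g=Σ⁻¹μ = [2.6036  -0.5203  1.2426  1.8663  -0.0100]
h=Σ⁻¹𝟙 = [13.9844  11.4483  6.3101  6.1507  11.5118]
a=μᵀg=0.909141  b=𝟙ᵀg=5.182264  c=𝟙ᵀh=49.405259  D=ac−b²=18.060463
λ₁=(c·0.138−b)/D = (49.405259·0.138−5.182264)/18.060463 = 0.090566
λ₂=(a−b·0.138)/D = (0.909141−5.182264·0.138)/18.060463 = 0.010741
w* = 0.090566·g + 0.010741·h:
  w_0 = 0.090566·2.6036 + 0.010741·13.9844 = 0.3860  (Kellogg)
  w_1 = 0.090566·-0.5203 + 0.010741·11.4483 = 0.0758  (Walmart)
  w_2 = 0.090566·1.2426 + 0.010741·6.3101 = 0.1803  (Alcoa)
  w_3 = 0.090566·1.8663 + 0.010741·6.1507 = 0.2351  (Lockheed)
  w_4 = 0.090566·-0.0100 + 0.010741·11.5118 = 0.1227  (Starbucks)
Σw_i=1.0000  μᵀw=0.1380
σ²=wᵀΣw=λ₁·μ_p+λ₂ = 0.090566·0.138 + 0.010741 = 0.023239 ≈ 0.0232

Kellogg (0.3860)


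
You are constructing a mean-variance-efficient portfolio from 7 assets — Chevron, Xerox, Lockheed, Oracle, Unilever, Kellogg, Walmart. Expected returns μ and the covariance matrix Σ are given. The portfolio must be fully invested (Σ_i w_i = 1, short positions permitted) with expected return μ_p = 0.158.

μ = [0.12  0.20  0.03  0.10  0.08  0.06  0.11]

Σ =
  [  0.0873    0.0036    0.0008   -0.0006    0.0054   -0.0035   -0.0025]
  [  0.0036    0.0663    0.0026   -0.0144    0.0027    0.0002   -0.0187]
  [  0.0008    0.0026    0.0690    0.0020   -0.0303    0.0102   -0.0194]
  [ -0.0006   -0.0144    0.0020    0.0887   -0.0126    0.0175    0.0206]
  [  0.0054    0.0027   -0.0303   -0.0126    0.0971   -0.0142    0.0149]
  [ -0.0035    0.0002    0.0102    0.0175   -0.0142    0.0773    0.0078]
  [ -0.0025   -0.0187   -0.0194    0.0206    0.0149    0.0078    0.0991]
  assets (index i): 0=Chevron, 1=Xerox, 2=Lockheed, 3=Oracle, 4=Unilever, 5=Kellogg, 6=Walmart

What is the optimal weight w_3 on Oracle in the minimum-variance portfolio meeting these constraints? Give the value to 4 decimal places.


0.1619

x=Σ⁻¹μ = [1.2250  3.6111  1.0572  1.3988  0.9844  0.3896  1.5598]
y=Σ⁻¹𝟙 = [10.2143  18.9684  23.0982  11.5274  17.3642  9.6021  12.6868]
a=μᵀx=1.314524  b=𝟙ᵀx=10.225902  c=𝟙ᵀy=103.461422  D=ac−b²=31.433501
λ₁=(c·0.158−b)/D = (103.461422·0.158−10.225902)/31.433501 = 0.194729
λ₂=(a−b·0.158)/D = (1.314524−10.225902·0.158)/31.433501 = -0.009581
w* = 0.194729·x + -0.009581·y:
  w_0 = 0.194729·1.2250 + -0.009581·10.2143 = 0.1407  (Chevron)
  w_1 = 0.194729·3.6111 + -0.009581·18.9684 = 0.5214  (Xerox)
  w_2 = 0.194729·1.0572 + -0.009581·23.0982 = -0.0154  (Lockheed)
  w_3 = 0.194729·1.3988 + -0.009581·11.5274 = 0.1619  (Oracle)
  w_4 = 0.194729·0.9844 + -0.009581·17.3642 = 0.0253  (Unilever)
  w_5 = 0.194729·0.3896 + -0.009581·9.6021 = -0.0161  (Kellogg)
  w_6 = 0.194729·1.5598 + -0.009581·12.6868 = 0.1822  (Walmart)
Σw_i=1.0000  μᵀw=0.1580
σ²=wᵀΣw=λ₁·μ_p+λ₂ = 0.194729·0.158 + -0.009581 = 0.021186 ≈ 0.0212


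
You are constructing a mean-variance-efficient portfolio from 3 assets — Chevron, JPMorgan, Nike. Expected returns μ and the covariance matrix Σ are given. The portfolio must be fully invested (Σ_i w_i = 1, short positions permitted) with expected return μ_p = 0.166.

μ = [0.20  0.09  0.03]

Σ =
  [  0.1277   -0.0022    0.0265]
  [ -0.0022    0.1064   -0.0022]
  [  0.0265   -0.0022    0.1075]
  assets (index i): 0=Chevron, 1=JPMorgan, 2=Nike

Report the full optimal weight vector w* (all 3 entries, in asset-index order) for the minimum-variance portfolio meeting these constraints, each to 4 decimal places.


g=Σ⁻¹μ = [1.6016  0.8770  -0.0978]
h=Σ⁻¹𝟙 = [6.3512  9.6939  7.9351]
a=μᵀg=0.396307  b=𝟙ᵀg=2.380740  c=𝟙ᵀh=23.980150  D=ac−b²=3.835574
λ₁=(c·0.166−b)/D = (23.980150·0.166−2.380740)/3.835574 = 0.417138
λ₂=(a−b·0.166)/D = (0.396307−2.380740·0.166)/3.835574 = 0.000288
w* = 0.417138·g + 0.000288·h:
  w_0 = 0.417138·1.6016 + 0.000288·6.3512 = 0.6699  (Chevron)
  w_1 = 0.417138·0.8770 + 0.000288·9.6939 = 0.3686  (JPMorgan)
  w_2 = 0.417138·-0.0978 + 0.000288·7.9351 = -0.0385  (Nike)
Σw_i=1.0000  μᵀw=0.1660
σ²=wᵀΣw=λ₁·μ_p+λ₂ = 0.417138·0.166 + 0.000288 = 0.069533 ≈ 0.0695

0.6699  0.3686  -0.0385


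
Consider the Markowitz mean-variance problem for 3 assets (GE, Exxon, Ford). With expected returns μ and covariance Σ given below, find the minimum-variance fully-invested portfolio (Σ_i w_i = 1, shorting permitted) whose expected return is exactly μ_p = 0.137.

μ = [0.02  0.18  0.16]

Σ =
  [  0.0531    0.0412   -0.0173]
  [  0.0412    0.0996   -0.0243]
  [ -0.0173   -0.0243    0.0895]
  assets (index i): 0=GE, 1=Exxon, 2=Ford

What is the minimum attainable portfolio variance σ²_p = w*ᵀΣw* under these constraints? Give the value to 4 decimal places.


0.0271

p=Σ⁻¹μ = [-1.0379  2.8099  2.3500]
q=Σ⁻¹𝟙 = [19.5953  5.9808  16.5847]
a=μᵀp=0.861025  b=𝟙ᵀp=4.121993  c=𝟙ᵀq=42.160710  D=ac−b²=19.310613
λ₁=(c·0.137−b)/D = (42.160710·0.137−4.121993)/19.310613 = 0.085654
λ₂=(a−b·0.137)/D = (0.861025−4.121993·0.137)/19.310613 = 0.015345
w* = 0.085654·p + 0.015345·q:
  w_0 = 0.085654·-1.0379 + 0.015345·19.5953 = 0.2118  (GE)
  w_1 = 0.085654·2.8099 + 0.015345·5.9808 = 0.3325  (Exxon)
  w_2 = 0.085654·2.3500 + 0.015345·16.5847 = 0.4558  (Ford)
Σw_i=1.0000  μᵀw=0.1370
σ²=wᵀΣw=λ₁·μ_p+λ₂ = 0.085654·0.137 + 0.015345 = 0.027079 ≈ 0.0271


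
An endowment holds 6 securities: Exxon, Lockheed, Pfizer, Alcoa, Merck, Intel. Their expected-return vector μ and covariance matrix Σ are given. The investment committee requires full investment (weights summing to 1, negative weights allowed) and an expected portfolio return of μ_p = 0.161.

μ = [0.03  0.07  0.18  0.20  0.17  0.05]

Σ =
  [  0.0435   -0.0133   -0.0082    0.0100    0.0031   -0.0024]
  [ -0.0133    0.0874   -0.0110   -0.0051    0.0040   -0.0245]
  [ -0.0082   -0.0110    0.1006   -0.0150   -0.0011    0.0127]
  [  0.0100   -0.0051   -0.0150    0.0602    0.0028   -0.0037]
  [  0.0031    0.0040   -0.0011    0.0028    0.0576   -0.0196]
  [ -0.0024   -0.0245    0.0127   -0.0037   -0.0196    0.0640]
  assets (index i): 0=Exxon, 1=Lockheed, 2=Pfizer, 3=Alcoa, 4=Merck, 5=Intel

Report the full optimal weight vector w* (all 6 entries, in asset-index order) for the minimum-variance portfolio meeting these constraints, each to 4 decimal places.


-0.0318  0.1045  0.1949  0.3401  0.2660  0.1263

g=Σ⁻¹μ = [0.7119  1.9442  2.3885  3.9491  3.4342  2.3583]
h=Σ⁻¹𝟙 = [29.7268  26.8859  14.1721  18.3599  24.4197  32.7597]
a=μᵀg=2.078926  b=𝟙ᵀg=14.786127  c=𝟙ᵀh=146.324250  D=ac−b²=85.567673
λ₁=(c·0.161−b)/D = (146.324250·0.161−14.786127)/85.567673 = 0.102516
λ₂=(a−b·0.161)/D = (2.078926−14.786127·0.161)/85.567673 = -0.003525
w* = 0.102516·g + -0.003525·h:
  w_0 = 0.102516·0.7119 + -0.003525·29.7268 = -0.0318  (Exxon)
  w_1 = 0.102516·1.9442 + -0.003525·26.8859 = 0.1045  (Lockheed)
  w_2 = 0.102516·2.3885 + -0.003525·14.1721 = 0.1949  (Pfizer)
  w_3 = 0.102516·3.9491 + -0.003525·18.3599 = 0.3401  (Alcoa)
  w_4 = 0.102516·3.4342 + -0.003525·24.4197 = 0.2660  (Merck)
  w_5 = 0.102516·2.3583 + -0.003525·32.7597 = 0.1263  (Intel)
Σw_i=1.0000  μᵀw=0.1610
σ²=wᵀΣw=λ₁·μ_p+λ₂ = 0.102516·0.161 + -0.003525 = 0.012980 ≈ 0.0130


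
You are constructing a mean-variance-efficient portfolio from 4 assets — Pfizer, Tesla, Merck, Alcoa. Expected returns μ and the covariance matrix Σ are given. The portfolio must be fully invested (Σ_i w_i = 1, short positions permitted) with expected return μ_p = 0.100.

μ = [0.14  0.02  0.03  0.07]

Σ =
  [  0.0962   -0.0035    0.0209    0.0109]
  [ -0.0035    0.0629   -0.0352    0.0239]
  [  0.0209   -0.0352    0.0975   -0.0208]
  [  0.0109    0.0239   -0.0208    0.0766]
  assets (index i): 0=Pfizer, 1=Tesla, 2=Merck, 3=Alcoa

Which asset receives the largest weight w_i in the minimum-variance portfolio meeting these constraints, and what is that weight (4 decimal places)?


g=Σ⁻¹μ = [1.3245  0.2742  0.2752  0.7145]
h=Σ⁻¹𝟙 = [5.8160  23.2886  19.6119  10.2864]
a=μᵀg=0.249191  b=𝟙ᵀg=2.588415  c=𝟙ᵀh=59.002828  D=ac−b²=8.003069
λ₁=(c·0.100−b)/D = (59.002828·0.100−2.588415)/8.003069 = 0.413825
λ₂=(a−b·0.100)/D = (0.249191−2.588415·0.100)/8.003069 = -0.001206
w* = 0.413825·g + -0.001206·h:
  w_0 = 0.413825·1.3245 + -0.001206·5.8160 = 0.5411  (Pfizer)
  w_1 = 0.413825·0.2742 + -0.001206·23.2886 = 0.0854  (Tesla)
  w_2 = 0.413825·0.2752 + -0.001206·19.6119 = 0.0902  (Merck)
  w_3 = 0.413825·0.7145 + -0.001206·10.2864 = 0.2833  (Alcoa)
Σw_i=1.0000  μᵀw=0.1000
σ²=wᵀΣw=λ₁·μ_p+λ₂ = 0.413825·0.100 + -0.001206 = 0.040177 ≈ 0.0402

Pfizer (0.5411)


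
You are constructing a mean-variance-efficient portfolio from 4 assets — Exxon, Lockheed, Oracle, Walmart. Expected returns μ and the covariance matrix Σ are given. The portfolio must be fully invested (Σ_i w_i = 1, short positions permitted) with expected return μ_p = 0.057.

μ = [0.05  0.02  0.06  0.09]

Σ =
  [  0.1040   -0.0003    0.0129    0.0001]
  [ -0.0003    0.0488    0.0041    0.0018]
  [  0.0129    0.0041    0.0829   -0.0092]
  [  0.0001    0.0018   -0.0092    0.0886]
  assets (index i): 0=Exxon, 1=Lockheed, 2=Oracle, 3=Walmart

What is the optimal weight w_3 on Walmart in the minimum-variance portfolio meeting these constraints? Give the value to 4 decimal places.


0.3157

p=Σ⁻¹μ = [0.3852  0.3074  0.7695  1.0890]
q=Σ⁻¹𝟙 = [8.2742  19.1603  11.1645  12.0474]
a=μᵀp=0.169587  b=𝟙ᵀp=2.551055  c=𝟙ᵀq=50.646459  D=ac−b²=2.081096
λ₁=(c·0.057−b)/D = (50.646459·0.057−2.551055)/2.081096 = 0.161354
λ₂=(a−b·0.057)/D = (0.169587−2.551055·0.057)/2.081096 = 0.011617
w* = 0.161354·p + 0.011617·q:
  w_0 = 0.161354·0.3852 + 0.011617·8.2742 = 0.1583  (Exxon)
  w_1 = 0.161354·0.3074 + 0.011617·19.1603 = 0.2722  (Lockheed)
  w_2 = 0.161354·0.7695 + 0.011617·11.1645 = 0.2539  (Oracle)
  w_3 = 0.161354·1.0890 + 0.011617·12.0474 = 0.3157  (Walmart)
Σw_i=1.0000  μᵀw=0.0570
σ²=wᵀΣw=λ₁·μ_p+λ₂ = 0.161354·0.057 + 0.011617 = 0.020815 ≈ 0.0208


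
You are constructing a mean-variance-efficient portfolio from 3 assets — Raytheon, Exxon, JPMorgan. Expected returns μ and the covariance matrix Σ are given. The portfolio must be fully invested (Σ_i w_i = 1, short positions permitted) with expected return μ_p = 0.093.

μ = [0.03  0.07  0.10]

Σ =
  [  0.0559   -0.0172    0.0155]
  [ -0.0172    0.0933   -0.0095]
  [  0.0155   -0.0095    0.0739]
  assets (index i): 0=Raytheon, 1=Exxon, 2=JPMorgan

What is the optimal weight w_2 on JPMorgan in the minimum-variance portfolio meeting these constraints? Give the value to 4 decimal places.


0.6957

x=Σ⁻¹μ = [0.4530  0.9746  1.3835]
y=Σ⁻¹𝟙 = [19.4794  15.4735  11.4353]
a=μᵀx=0.220160  b=𝟙ᵀx=2.811058  c=𝟙ᵀy=46.388214  D=ac−b²=2.310783
λ₁=(c·0.093−b)/D = (46.388214·0.093−2.811058)/2.310783 = 0.650449
λ₂=(a−b·0.093)/D = (0.220160−2.811058·0.093)/2.310783 = -0.017859
w* = 0.650449·x + -0.017859·y:
  w_0 = 0.650449·0.4530 + -0.017859·19.4794 = -0.0533  (Raytheon)
  w_1 = 0.650449·0.9746 + -0.017859·15.4735 = 0.3576  (Exxon)
  w_2 = 0.650449·1.3835 + -0.017859·11.4353 = 0.6957  (JPMorgan)
Σw_i=1.0000  μᵀw=0.0930
σ²=wᵀΣw=λ₁·μ_p+λ₂ = 0.650449·0.093 + -0.017859 = 0.042633 ≈ 0.0426


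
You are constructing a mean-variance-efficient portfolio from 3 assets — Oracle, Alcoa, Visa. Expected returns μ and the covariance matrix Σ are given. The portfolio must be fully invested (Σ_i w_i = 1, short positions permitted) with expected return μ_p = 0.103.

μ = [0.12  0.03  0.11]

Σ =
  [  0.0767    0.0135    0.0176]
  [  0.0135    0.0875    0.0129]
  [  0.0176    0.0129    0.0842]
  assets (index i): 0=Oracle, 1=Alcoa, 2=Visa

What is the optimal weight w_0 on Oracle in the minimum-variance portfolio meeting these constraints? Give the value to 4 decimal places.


0.4699

x=Σ⁻¹μ = [1.3306  -0.0144  1.0305]
y=Σ⁻¹𝟙 = [9.5456  8.6955  8.5490]
a=μᵀx=0.272595  b=𝟙ᵀx=2.346728  c=𝟙ᵀy=26.790071  D=ac−b²=1.795702
λ₁=(c·0.103−b)/D = (26.790071·0.103−2.346728)/1.795702 = 0.229798
λ₂=(a−b·0.103)/D = (0.272595−2.346728·0.103)/1.795702 = 0.017198
w* = 0.229798·x + 0.017198·y:
  w_0 = 0.229798·1.3306 + 0.017198·9.5456 = 0.4699  (Oracle)
  w_1 = 0.229798·-0.0144 + 0.017198·8.6955 = 0.1462  (Alcoa)
  w_2 = 0.229798·1.0305 + 0.017198·8.5490 = 0.3838  (Visa)
Σw_i=1.0000  μᵀw=0.1030
σ²=wᵀΣw=λ₁·μ_p+λ₂ = 0.229798·0.103 + 0.017198 = 0.040867 ≈ 0.0409


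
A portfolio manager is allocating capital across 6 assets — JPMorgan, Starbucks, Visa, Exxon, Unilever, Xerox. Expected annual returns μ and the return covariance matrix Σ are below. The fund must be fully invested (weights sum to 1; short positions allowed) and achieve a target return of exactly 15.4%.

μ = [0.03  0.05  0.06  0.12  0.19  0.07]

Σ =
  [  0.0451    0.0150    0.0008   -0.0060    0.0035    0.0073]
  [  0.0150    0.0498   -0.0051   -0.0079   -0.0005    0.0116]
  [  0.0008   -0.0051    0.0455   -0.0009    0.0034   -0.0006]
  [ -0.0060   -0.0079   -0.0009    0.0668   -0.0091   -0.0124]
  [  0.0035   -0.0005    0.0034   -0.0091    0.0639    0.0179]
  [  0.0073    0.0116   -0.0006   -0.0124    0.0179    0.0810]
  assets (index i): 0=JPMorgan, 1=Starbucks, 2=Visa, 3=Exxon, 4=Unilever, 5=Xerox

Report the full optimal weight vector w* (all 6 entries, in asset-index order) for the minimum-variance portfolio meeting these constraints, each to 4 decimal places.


-0.0969  0.1353  0.0718  0.3384  0.5553  -0.0039

g=Σ⁻¹μ = [0.2001  1.4258  1.2921  2.4937  3.1665  0.3335]
h=Σ⁻¹𝟙 = [15.7802  19.4512  23.3557  22.5681  14.5109  8.5590]
a=μᵀg=1.079047  b=𝟙ᵀg=8.911688  c=𝟙ᵀh=104.225181  D=ac−b²=33.045699
λ₁=(c·0.154−b)/D = (104.225181·0.154−8.911688)/33.045699 = 0.216034
λ₂=(a−b·0.154)/D = (1.079047−8.911688·0.154)/33.045699 = -0.008877
w* = 0.216034·g + -0.008877·h:
  w_0 = 0.216034·0.2001 + -0.008877·15.7802 = -0.0969  (JPMorgan)
  w_1 = 0.216034·1.4258 + -0.008877·19.4512 = 0.1353  (Starbucks)
  w_2 = 0.216034·1.2921 + -0.008877·23.3557 = 0.0718  (Visa)
  w_3 = 0.216034·2.4937 + -0.008877·22.5681 = 0.3384  (Exxon)
  w_4 = 0.216034·3.1665 + -0.008877·14.5109 = 0.5553  (Unilever)
  w_5 = 0.216034·0.3335 + -0.008877·8.5590 = -0.0039  (Xerox)
Σw_i=1.0000  μᵀw=0.1540
σ²=wᵀΣw=λ₁·μ_p+λ₂ = 0.216034·0.154 + -0.008877 = 0.024392 ≈ 0.0244


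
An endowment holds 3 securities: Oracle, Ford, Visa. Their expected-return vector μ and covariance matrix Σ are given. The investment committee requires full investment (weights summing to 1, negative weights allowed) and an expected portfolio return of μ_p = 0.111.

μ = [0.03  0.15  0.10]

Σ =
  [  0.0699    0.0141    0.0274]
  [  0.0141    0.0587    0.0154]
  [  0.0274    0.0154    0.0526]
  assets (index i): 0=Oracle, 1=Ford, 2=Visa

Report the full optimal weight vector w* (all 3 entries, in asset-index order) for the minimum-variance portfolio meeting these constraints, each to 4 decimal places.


0.1615  0.4461  0.3924

g=Σ⁻¹μ = [-0.6485  2.3004  1.5654]
h=Σ⁻¹𝟙 = [7.2757  12.2345  11.6394]
a=μᵀg=0.482155  b=𝟙ᵀg=3.217389  c=𝟙ᵀh=31.149652  D=ac−b²=4.667365
λ₁=(c·0.111−b)/D = (31.149652·0.111−3.217389)/4.667365 = 0.051468
λ₂=(a−b·0.111)/D = (0.482155−3.217389·0.111)/4.667365 = 0.026787
w* = 0.051468·g + 0.026787·h:
  w_0 = 0.051468·-0.6485 + 0.026787·7.2757 = 0.1615  (Oracle)
  w_1 = 0.051468·2.3004 + 0.026787·12.2345 = 0.4461  (Ford)
  w_2 = 0.051468·1.5654 + 0.026787·11.6394 = 0.3924  (Visa)
Σw_i=1.0000  μᵀw=0.1110
σ²=wᵀΣw=λ₁·μ_p+λ₂ = 0.051468·0.111 + 0.026787 = 0.032500 ≈ 0.0325


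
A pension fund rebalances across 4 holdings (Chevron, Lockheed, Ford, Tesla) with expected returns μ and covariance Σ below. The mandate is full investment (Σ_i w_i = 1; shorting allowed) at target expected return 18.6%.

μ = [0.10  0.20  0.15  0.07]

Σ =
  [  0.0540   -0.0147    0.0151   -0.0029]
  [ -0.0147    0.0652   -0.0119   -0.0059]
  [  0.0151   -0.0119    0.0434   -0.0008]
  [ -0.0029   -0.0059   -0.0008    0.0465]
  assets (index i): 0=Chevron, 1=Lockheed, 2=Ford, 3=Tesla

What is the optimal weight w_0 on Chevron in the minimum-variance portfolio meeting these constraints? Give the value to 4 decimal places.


0.0160

x=Σ⁻¹μ = [2.0714  4.4706  4.0032  2.2707]
y=Σ⁻¹𝟙 = [20.5928  26.7100  23.6905  26.5862]
a=μᵀx=1.860690  b=𝟙ᵀx=12.815878  c=𝟙ᵀy=97.579457  D=ac−b²=17.318372
λ₁=(c·0.186−b)/D = (97.579457·0.186−12.815878)/17.318372 = 0.307991
λ₂=(a−b·0.186)/D = (1.860690−12.815878·0.186)/17.318372 = -0.030203
w* = 0.307991·x + -0.030203·y:
  w_0 = 0.307991·2.0714 + -0.030203·20.5928 = 0.0160  (Chevron)
  w_1 = 0.307991·4.4706 + -0.030203·26.7100 = 0.5702  (Lockheed)
  w_2 = 0.307991·4.0032 + -0.030203·23.6905 = 0.5174  (Ford)
  w_3 = 0.307991·2.2707 + -0.030203·26.5862 = -0.1036  (Tesla)
Σw_i=1.0000  μᵀw=0.1860
σ²=wᵀΣw=λ₁·μ_p+λ₂ = 0.307991·0.186 + -0.030203 = 0.027083 ≈ 0.0271


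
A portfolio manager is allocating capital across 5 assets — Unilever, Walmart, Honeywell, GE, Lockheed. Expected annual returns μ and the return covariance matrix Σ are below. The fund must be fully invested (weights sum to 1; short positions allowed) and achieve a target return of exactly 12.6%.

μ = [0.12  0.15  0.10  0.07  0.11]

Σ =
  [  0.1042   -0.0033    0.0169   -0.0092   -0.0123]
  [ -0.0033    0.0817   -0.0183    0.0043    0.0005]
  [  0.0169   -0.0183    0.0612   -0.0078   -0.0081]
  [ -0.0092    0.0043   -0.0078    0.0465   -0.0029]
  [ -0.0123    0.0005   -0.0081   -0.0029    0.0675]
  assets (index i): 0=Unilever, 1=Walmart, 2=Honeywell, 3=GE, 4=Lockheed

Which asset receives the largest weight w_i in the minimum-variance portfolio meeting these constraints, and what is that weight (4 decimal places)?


Walmart (0.3981)

x=Σ⁻¹μ = [1.2625  2.3331  2.5477  2.1064  2.2386]
y=Σ⁻¹𝟙 = [11.0377  16.6010  24.5264  27.5672  20.8307]
a=μᵀx=1.149939  b=𝟙ᵀx=10.488392  c=𝟙ᵀy=100.562992  D=ac−b²=5.634905
λ₁=(c·0.126−b)/D = (100.562992·0.126−10.488392)/5.634905 = 0.387326
λ₂=(a−b·0.126)/D = (1.149939−10.488392·0.126)/5.634905 = -0.030453
w* = 0.387326·x + -0.030453·y:
  w_0 = 0.387326·1.2625 + -0.030453·11.0377 = 0.1529  (Unilever)
  w_1 = 0.387326·2.3331 + -0.030453·16.6010 = 0.3981  (Walmart)
  w_2 = 0.387326·2.5477 + -0.030453·24.5264 = 0.2399  (Honeywell)
  w_3 = 0.387326·2.1064 + -0.030453·27.5672 = -0.0236  (GE)
  w_4 = 0.387326·2.2386 + -0.030453·20.8307 = 0.2327  (Lockheed)
Σw_i=1.0000  μᵀw=0.1260
σ²=wᵀΣw=λ₁·μ_p+λ₂ = 0.387326·0.126 + -0.030453 = 0.018350 ≈ 0.0184


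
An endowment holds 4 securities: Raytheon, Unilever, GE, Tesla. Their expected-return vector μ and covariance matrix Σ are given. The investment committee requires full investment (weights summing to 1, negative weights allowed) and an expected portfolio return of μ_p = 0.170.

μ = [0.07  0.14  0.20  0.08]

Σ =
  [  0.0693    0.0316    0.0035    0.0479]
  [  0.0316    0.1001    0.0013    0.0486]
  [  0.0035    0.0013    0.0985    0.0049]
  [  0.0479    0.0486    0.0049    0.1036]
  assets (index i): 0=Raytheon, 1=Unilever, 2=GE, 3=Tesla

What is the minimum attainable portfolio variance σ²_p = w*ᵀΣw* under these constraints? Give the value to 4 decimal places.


0.0480

g=Σ⁻¹μ = [0.3950  1.3049  2.0050  -0.1174]
h=Σ⁻¹𝟙 = [10.0255  5.8081  9.6280  1.8371]
a=μᵀg=0.601947  b=𝟙ᵀg=3.587493  c=𝟙ᵀh=27.298753  D=ac−b²=3.562282
λ₁=(c·0.170−b)/D = (27.298753·0.170−3.587493)/3.562282 = 0.295680
λ₂=(a−b·0.170)/D = (0.601947−3.587493·0.170)/3.562282 = -0.002225
w* = 0.295680·g + -0.002225·h:
  w_0 = 0.295680·0.3950 + -0.002225·10.0255 = 0.0945  (Raytheon)
  w_1 = 0.295680·1.3049 + -0.002225·5.8081 = 0.3729  (Unilever)
  w_2 = 0.295680·2.0050 + -0.002225·9.6280 = 0.5714  (GE)
  w_3 = 0.295680·-0.1174 + -0.002225·1.8371 = -0.0388  (Tesla)
Σw_i=1.0000  μᵀw=0.1700
σ²=wᵀΣw=λ₁·μ_p+λ₂ = 0.295680·0.170 + -0.002225 = 0.048040 ≈ 0.0480


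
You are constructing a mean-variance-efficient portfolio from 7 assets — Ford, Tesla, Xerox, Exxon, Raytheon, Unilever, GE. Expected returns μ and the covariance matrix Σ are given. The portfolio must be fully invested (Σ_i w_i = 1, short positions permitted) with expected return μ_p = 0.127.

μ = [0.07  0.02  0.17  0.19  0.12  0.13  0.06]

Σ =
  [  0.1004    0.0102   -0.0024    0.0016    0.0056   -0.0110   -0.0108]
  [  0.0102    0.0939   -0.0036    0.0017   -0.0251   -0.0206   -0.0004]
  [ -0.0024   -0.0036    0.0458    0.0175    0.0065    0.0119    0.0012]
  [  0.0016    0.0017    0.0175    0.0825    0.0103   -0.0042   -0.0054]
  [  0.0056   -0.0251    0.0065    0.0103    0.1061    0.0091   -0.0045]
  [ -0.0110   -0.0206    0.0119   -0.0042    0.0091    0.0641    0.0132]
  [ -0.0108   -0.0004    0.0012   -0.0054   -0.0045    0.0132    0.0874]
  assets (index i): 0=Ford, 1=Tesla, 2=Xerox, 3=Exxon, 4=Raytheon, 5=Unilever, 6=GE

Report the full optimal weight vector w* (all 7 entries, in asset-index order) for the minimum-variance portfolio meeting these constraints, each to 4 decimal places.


u=Σ⁻¹μ = [0.8715  0.8077  2.5374  1.7641  0.8191  1.8343  0.6372]
v=Σ⁻¹𝟙 = [11.0078  16.2700  14.1690  8.9161  9.9800  16.9517  11.1863]
a=μᵀu=1.218665  b=𝟙ᵀu=9.271236  c=𝟙ᵀv=88.480860  D=ac−b²=21.872689
λ₁=(c·0.127−b)/D = (88.480860·0.127−9.271236)/21.872689 = 0.089876
λ₂=(a−b·0.127)/D = (1.218665−9.271236·0.127)/21.872689 = 0.001884
w* = 0.089876·u + 0.001884·v:
  w_0 = 0.089876·0.8715 + 0.001884·11.0078 = 0.0991  (Ford)
  w_1 = 0.089876·0.8077 + 0.001884·16.2700 = 0.1033  (Tesla)
  w_2 = 0.089876·2.5374 + 0.001884·14.1690 = 0.2548  (Xerox)
  w_3 = 0.089876·1.7641 + 0.001884·8.9161 = 0.1754  (Exxon)
  w_4 = 0.089876·0.8191 + 0.001884·9.9800 = 0.0924  (Raytheon)
  w_5 = 0.089876·1.8343 + 0.001884·16.9517 = 0.1968  (Unilever)
  w_6 = 0.089876·0.6372 + 0.001884·11.1863 = 0.0783  (GE)
Σw_i=1.0000  μᵀw=0.1270
σ²=wᵀΣw=λ₁·μ_p+λ₂ = 0.089876·0.127 + 0.001884 = 0.013299 ≈ 0.0133

0.0991  0.1033  0.2548  0.1754  0.0924  0.1968  0.0783


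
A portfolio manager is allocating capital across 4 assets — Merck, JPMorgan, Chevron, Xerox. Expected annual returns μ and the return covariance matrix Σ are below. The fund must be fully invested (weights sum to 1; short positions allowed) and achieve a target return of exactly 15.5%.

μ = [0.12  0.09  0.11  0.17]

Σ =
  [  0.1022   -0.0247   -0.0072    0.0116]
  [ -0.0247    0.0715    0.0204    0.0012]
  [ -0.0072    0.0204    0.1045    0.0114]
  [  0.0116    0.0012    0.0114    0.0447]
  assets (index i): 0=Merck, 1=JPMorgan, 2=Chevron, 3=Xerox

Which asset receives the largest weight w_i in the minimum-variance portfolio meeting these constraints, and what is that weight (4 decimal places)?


Xerox (0.7644)

p=Σ⁻¹μ = [1.1864  1.4749  0.4829  3.3325]
q=Σ⁻¹𝟙 = [12.1373  16.3719  5.3083  17.4283]
a=μᵀp=0.894751  b=𝟙ᵀp=6.476679  c=𝟙ᵀq=51.245853  D=ac−b²=3.904921
λ₁=(c·0.155−b)/D = (51.245853·0.155−6.476679)/3.904921 = 0.375533
λ₂=(a−b·0.155)/D = (0.894751−6.476679·0.155)/3.904921 = -0.027948
w* = 0.375533·p + -0.027948·q:
  w_0 = 0.375533·1.1864 + -0.027948·12.1373 = 0.1063  (Merck)
  w_1 = 0.375533·1.4749 + -0.027948·16.3719 = 0.0963  (JPMorgan)
  w_2 = 0.375533·0.4829 + -0.027948·5.3083 = 0.0330  (Chevron)
  w_3 = 0.375533·3.3325 + -0.027948·17.4283 = 0.7644  (Xerox)
Σw_i=1.0000  μᵀw=0.1550
σ²=wᵀΣw=λ₁·μ_p+λ₂ = 0.375533·0.155 + -0.027948 = 0.030260 ≈ 0.0303
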